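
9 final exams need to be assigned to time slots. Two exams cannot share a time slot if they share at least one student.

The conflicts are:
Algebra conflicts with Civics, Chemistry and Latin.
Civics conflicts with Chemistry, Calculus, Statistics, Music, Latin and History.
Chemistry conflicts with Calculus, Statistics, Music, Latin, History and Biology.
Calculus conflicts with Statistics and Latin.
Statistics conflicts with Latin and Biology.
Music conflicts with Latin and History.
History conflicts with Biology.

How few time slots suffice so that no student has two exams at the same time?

Civics, Chemistry, Calculus, Statistics, Latin all conflict with each other, so at least 5 time slots are needed.
5 time slots suffice: Algebra=4, Civics=2, Chemistry=1, Calculus=5, Statistics=4, Music=4, Latin=3, History=3, Biology=2. Every pair that conflicts lands in different time slots.

5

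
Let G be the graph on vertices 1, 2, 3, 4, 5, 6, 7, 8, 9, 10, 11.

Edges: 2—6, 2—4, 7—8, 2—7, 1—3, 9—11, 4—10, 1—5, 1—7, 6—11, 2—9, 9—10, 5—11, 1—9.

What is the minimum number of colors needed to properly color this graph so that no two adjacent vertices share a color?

6 and 11 are adjacent, so at least 2 colors are needed.
2 colors suffice: color red → {3, 4, 5, 6, 7, 9}; color blue → {1, 2, 8, 10, 11}. Every edge joins two different colors.

2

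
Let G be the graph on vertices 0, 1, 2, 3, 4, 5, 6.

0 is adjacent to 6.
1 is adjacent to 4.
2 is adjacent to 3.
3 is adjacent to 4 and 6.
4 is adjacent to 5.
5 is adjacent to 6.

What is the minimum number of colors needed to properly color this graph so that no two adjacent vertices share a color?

2

2 and 3 are adjacent, so at least 2 colors are needed.
2 colors suffice: 0=blue, 1=blue, 2=red, 3=blue, 4=red, 5=blue, 6=red. Every edge joins two different colors.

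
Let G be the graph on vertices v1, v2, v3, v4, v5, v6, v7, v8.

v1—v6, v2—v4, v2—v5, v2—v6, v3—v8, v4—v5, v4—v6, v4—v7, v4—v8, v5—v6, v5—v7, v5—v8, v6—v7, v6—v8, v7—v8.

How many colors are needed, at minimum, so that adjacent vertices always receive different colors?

5

v4, v5, v6, v7, v8 form a clique, so at least 5 colors are needed.
A valid assignment using 5 colors: v1=2, v2=3, v3=1, v4=4, v5=2, v6=1, v7=5, v8=3. Each edge has distinct colors on its endpoints.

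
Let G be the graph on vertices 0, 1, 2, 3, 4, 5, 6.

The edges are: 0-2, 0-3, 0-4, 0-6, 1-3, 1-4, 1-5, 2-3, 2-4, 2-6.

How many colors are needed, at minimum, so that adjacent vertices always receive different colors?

0, 2, 4 are mutually adjacent, so at least 3 colors are needed.
A valid assignment using 3 colors: 0=blue, 1=red, 2=red, 3=green, 4=green, 5=blue, 6=green. No two adjacent vertices share a color.

3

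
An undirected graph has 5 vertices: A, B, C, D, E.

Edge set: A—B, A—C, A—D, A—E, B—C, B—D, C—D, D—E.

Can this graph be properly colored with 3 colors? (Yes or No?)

A, B, C, D are mutually adjacent (a clique of size 4), so at least 4 colors are needed.
So 3 colors are not enough.

No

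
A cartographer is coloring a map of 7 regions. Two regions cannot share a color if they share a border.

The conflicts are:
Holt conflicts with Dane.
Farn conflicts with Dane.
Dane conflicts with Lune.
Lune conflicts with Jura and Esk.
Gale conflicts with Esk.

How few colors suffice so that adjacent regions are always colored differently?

2

Dane and Lune conflict, so at least 2 colors are needed.
2 colors suffice: color 1 → {Holt, Farn, Lune, Gale}; color 2 → {Dane, Jura, Esk}. No two conflicting regions share a color.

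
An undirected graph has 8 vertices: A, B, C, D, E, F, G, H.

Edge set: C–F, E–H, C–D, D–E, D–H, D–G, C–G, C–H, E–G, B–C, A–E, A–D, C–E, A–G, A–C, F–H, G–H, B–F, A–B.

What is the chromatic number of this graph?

A, C, D, E, G form a clique, so at least 5 colors are needed.
5 colors suffice: A=3, B=4, C=1, D=2, E=4, F=2, G=5, H=3. Each edge has distinct colors on its endpoints.

5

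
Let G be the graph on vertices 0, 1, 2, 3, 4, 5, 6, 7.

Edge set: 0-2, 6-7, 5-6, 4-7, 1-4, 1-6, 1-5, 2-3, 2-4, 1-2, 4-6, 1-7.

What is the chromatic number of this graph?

1, 4, 6, 7 are pairwise adjacent (a clique of size 4), so at least 4 colors are needed.
One proper 4-coloring: 0=red, 1=red, 2=blue, 3=red, 4=green, 5=green, 6=blue, 7=yellow. No two adjacent vertices share a color.

4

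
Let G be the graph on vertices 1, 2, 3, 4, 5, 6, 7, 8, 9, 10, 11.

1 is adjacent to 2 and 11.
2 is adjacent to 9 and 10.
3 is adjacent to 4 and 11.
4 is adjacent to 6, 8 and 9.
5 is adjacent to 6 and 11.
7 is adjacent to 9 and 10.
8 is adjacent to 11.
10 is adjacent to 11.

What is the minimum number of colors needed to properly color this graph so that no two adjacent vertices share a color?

The cycle 5-11-8-4-6-5 has odd length 5, so it cannot be 2-colored; at least 3 colors are needed.
One proper 3-coloring: 1=blue, 2=red, 3=blue, 4=red, 5=green, 6=blue, 7=red, 8=blue, 9=blue, 10=blue, 11=red. Every edge joins two different colors.

3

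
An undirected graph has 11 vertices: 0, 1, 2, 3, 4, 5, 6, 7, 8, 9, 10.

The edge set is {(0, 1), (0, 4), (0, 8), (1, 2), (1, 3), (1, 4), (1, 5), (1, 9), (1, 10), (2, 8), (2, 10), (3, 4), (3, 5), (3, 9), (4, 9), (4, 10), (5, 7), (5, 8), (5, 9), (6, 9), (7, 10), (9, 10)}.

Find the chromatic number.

1, 3, 4, 9 are mutually adjacent (a clique of size 4), so at least 4 colors are needed.
One proper 4-coloring: 0=blue, 1=red, 2=blue, 3=green, 4=yellow, 5=yellow, 6=red, 7=red, 8=red, 9=blue, 10=green. Every edge joins two different colors.

4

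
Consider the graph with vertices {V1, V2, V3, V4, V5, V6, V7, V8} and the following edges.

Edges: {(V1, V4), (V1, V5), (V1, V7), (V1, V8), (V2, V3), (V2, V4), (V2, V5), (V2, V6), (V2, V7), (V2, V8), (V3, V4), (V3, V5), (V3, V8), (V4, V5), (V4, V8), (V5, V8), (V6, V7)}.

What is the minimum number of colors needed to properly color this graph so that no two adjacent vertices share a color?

5

V2, V3, V4, V5, V8 are mutually adjacent (a clique of size 5), so at least 5 colors are needed.
5 colors suffice: color 1 → {V1, V2}; color 2 → {V4, V7}; color 3 → {V5, V6}; color 4 → {V8}; color 5 → {V3}. Each edge has distinct colors on its endpoints.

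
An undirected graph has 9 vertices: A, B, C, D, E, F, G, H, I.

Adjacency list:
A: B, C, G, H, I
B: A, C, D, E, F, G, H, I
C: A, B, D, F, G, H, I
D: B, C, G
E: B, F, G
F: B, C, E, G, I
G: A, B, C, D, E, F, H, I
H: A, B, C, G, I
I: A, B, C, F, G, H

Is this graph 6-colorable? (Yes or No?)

Yes

The chromatic number is 6. A, B, C, G, H, I are pairwise adjacent (a clique of size 6), so at least 6 colors are needed.
One proper 6-coloring: A=6, B=2, C=3, D=4, E=3, F=5, G=1, H=5, I=4.
That is already a proper 6-coloring.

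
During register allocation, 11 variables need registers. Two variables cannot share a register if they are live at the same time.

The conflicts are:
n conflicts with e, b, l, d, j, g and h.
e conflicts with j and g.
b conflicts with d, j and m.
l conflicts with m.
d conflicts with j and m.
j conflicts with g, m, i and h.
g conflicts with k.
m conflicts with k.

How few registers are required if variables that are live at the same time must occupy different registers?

n, e, j, g are mutually in conflict, so at least 4 registers are needed.
4 registers suffice: register 1 → {l, j, k}; register 2 → {n, m, i}; register 3 → {d, g, h}; register 4 → {e, b}. Each listed conflict is separated.

4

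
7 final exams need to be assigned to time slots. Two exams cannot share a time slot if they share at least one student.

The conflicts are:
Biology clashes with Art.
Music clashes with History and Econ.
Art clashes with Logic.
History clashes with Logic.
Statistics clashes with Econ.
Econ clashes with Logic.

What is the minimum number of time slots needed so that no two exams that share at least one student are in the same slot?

Music and Econ conflict, so at least 2 time slots are needed.
2 time slots suffice: time slot 1 → {Art, History, Econ}; time slot 2 → {Biology, Music, Statistics, Logic}. Every pair that conflicts lands in different time slots.

2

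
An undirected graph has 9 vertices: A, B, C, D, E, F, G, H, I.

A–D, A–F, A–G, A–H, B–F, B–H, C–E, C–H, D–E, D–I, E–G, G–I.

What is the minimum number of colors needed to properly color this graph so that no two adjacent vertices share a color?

The cycle H-A-D-E-C-H has odd length 5, so it cannot be 2-colored; at least 3 colors are needed.
3 colors suffice: color 1 → {A, B, E, I}; color 2 → {D, F, G, H}; color 3 → {C}. Every edge joins two different colors.

3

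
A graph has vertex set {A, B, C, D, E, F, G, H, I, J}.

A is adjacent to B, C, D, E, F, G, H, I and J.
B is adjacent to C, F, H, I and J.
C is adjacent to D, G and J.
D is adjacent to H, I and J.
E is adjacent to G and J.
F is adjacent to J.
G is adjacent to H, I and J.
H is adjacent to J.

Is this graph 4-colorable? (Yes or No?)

The chromatic number is 4. A, E, G, J are mutually adjacent (a clique of size 4), so at least 4 colors are needed.
4 colors suffice: color red → {A}; color blue → {I, J}; color green → {B, D, G}; color yellow → {C, E, F, H}.
That is already a proper 4-coloring.

Yes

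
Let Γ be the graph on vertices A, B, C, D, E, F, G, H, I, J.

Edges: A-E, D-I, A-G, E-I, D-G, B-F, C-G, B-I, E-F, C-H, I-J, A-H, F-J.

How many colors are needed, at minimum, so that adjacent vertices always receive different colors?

3

The cycle I-D-G-A-E-I has odd length 5, so it cannot be 2-colored; at least 3 colors are needed.
3 colors suffice: color 1 → {F, G, H, I}; color 2 → {B, C, D, E, J}; color 3 → {A}. Every edge joins two different colors.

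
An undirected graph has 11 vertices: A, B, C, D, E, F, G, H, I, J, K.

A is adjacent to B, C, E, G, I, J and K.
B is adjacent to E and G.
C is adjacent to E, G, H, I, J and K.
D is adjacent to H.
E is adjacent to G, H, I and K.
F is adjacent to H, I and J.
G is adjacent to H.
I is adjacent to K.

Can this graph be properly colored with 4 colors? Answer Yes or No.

No

A, C, E, I, K are pairwise adjacent (a clique of size 5), so at least 5 colors are needed.
So 4 colors are not enough.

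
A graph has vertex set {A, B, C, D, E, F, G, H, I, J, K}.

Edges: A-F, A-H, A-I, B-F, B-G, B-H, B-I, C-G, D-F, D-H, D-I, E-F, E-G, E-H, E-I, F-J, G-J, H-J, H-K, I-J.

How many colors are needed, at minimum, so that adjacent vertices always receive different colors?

E and G are adjacent, so at least 2 colors are needed.
A valid assignment using 2 colors: A=blue, B=blue, C=blue, D=blue, E=blue, F=red, G=red, H=red, I=red, J=blue, K=blue. Every edge joins two different colors.

2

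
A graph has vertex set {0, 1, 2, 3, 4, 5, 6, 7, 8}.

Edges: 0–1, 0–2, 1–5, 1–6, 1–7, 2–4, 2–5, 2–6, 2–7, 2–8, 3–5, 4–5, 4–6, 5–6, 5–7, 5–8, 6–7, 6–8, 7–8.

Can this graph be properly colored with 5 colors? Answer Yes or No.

Yes

The chromatic number is 5. 2, 5, 6, 7, 8 are pairwise adjacent (a clique of size 5), so at least 5 colors are needed.
5 colors suffice: color red → {0, 5}; color blue → {3, 6}; color green → {1, 2}; color yellow → {4, 7}; color purple → {8}.
That is already a proper 5-coloring.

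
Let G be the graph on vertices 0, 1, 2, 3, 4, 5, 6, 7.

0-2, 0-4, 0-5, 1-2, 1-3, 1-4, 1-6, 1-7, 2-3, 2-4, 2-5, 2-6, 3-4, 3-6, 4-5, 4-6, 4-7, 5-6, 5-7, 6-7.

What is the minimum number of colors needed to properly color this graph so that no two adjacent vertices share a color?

5

1, 2, 3, 4, 6 are pairwise adjacent (a clique of size 5), so at least 5 colors are needed.
5 colors suffice: color red → {4}; color blue → {2, 7}; color green → {0, 6}; color yellow → {1, 5}; color purple → {3}. Every edge joins two different colors.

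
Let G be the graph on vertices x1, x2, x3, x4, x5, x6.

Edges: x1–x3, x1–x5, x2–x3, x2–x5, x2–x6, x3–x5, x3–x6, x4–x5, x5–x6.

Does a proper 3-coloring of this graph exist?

x2, x3, x5, x6 are mutually adjacent (a clique of size 4), so at least 4 colors are needed.
So 3 colors are not enough.

No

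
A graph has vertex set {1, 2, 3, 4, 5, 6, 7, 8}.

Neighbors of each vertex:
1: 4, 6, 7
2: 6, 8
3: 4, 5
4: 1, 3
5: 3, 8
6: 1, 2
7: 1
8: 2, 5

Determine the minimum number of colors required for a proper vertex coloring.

The cycle 2-8-5-3-4-1-6-2 has odd length 7, so it cannot be 2-colored; at least 3 colors are needed.
3 colors suffice: color a → {1, 3, 8}; color b → {4, 5, 6, 7}; color c → {2}. No two adjacent vertices share a color.

3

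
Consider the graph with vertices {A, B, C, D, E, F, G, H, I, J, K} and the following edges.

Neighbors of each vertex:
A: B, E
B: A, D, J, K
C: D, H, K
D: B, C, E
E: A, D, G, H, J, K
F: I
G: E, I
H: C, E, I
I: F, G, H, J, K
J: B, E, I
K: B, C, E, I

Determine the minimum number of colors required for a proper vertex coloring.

E and J are adjacent, so at least 2 colors are needed.
2 colors suffice: color 1 → {B, C, E, I}; color 2 → {A, D, F, G, H, J, K}. Every edge joins two different colors.

2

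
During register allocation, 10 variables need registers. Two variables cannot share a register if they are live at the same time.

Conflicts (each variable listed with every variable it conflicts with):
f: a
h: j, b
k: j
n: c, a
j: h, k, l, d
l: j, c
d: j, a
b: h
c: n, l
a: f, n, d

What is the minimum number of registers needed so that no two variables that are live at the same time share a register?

2

d and a conflict, so at least 2 registers are needed.
Using 2 registers: f=2, h=2, k=2, n=2, j=1, l=2, d=2, b=1, c=1, a=1. Every pair that conflicts lands in different registers.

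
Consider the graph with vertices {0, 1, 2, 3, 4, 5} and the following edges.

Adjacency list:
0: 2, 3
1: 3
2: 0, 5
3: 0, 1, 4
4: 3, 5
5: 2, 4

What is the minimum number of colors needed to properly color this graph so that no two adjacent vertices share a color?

The cycle 5-4-3-0-2-5 has odd length 5, so it cannot be 2-colored; at least 3 colors are needed.
3 colors suffice: color red → {2, 3}; color blue → {0, 1, 4}; color green → {5}. Each edge has distinct colors on its endpoints.

3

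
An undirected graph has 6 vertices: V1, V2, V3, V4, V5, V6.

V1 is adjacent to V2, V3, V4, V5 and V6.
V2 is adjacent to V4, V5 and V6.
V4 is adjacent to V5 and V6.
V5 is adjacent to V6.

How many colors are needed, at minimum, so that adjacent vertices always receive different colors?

V1, V2, V4, V5, V6 form a clique, so at least 5 colors are needed.
One proper 5-coloring: V1=1, V2=5, V3=2, V4=4, V5=3, V6=2. No two adjacent vertices share a color.

5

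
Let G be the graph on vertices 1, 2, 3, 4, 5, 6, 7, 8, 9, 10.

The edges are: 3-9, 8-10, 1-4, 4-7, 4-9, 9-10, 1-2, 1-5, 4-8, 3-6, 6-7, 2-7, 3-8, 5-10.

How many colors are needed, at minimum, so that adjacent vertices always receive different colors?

3

The cycle 1-4-8-10-5-1 has odd length 5, so it cannot be 2-colored; at least 3 colors are needed.
3 colors suffice: color red → {2, 3, 4, 10}; color blue → {1, 7, 8, 9}; color green → {5, 6}. Each edge has distinct colors on its endpoints.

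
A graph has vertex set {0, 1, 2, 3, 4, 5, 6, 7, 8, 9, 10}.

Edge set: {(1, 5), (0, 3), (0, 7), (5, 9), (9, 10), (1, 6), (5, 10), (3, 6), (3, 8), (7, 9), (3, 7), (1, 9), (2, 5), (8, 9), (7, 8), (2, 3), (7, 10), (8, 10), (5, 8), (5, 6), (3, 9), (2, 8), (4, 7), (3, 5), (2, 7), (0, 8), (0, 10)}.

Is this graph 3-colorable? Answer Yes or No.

2, 3, 5, 8 are pairwise adjacent (a clique of size 4), so at least 4 colors are needed.
So 3 colors are not enough.

No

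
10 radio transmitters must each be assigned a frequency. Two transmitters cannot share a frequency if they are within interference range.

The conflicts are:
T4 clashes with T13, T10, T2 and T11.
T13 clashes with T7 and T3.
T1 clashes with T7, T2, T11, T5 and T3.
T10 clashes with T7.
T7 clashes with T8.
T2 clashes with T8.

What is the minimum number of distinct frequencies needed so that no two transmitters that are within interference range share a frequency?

The cycle T8-T7-T10-T4-T2-T8 has odd length 5, so it cannot be 2-colored; at least 3 frequencies are needed.
A valid assignment using 3 frequencies: T4=1, T13=3, T1=1, T10=3, T7=2, T2=2, T11=2, T8=1, T5=2, T3=2. Each listed conflict is separated.

3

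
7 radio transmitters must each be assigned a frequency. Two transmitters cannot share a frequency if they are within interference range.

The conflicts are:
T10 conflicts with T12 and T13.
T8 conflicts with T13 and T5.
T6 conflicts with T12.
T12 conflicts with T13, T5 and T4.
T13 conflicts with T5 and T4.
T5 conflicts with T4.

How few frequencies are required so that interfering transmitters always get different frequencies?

T12, T13, T5, T4 all conflict with each other, so at least 4 frequencies are needed.
4 frequencies suffice: frequency 1 → {T8, T12}; frequency 2 → {T6, T13}; frequency 3 → {T10, T5}; frequency 4 → {T4}. Every pair that conflicts lands in different frequencies.

4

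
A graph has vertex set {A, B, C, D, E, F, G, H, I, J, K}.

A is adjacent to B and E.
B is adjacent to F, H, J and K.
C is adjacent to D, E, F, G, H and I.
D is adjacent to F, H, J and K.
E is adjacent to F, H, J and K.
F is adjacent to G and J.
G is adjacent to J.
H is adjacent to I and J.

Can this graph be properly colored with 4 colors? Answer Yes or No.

The chromatic number is 3. B, H, J are mutually adjacent, so at least 3 colors are needed.
A valid assignment using 3 colors: A=1, B=2, C=3, D=2, E=2, F=1, G=2, H=1, I=2, J=3, K=1.
Since 4 ≥ 3, a proper 4-coloring certainly exists.

Yes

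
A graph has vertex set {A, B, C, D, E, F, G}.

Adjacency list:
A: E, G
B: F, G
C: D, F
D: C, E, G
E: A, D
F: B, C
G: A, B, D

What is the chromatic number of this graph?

3

The cycle D-C-F-B-G-D has odd length 5, so it cannot be 2-colored; at least 3 colors are needed.
3 colors suffice: A=1, B=3, C=2, D=1, E=2, F=1, G=2. Every edge joins two different colors.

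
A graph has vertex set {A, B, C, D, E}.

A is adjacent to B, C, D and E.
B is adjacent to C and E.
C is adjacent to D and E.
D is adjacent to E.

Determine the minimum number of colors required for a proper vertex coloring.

4

A, B, C, E are pairwise adjacent (a clique of size 4), so at least 4 colors are needed.
One proper 4-coloring: A=3, B=4, C=1, D=4, E=2. Each edge has distinct colors on its endpoints.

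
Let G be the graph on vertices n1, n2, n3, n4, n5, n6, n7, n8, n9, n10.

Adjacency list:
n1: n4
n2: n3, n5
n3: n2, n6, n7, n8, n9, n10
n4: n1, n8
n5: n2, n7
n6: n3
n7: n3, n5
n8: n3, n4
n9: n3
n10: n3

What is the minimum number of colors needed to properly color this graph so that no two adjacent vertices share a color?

n3 and n9 are adjacent, so at least 2 colors are needed.
2 colors suffice: color R → {n3, n4, n5}; color B → {n1, n2, n6, n7, n8, n9, n10}. Each edge has distinct colors on its endpoints.

2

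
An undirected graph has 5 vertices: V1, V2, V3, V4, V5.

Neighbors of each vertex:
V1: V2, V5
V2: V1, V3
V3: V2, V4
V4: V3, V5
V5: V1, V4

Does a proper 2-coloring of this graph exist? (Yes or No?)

The cycle V2-V1-V5-V4-V3-V2 has odd length 5, so it cannot be 2-colored; at least 3 colors are needed.
So 2 colors are not enough.

No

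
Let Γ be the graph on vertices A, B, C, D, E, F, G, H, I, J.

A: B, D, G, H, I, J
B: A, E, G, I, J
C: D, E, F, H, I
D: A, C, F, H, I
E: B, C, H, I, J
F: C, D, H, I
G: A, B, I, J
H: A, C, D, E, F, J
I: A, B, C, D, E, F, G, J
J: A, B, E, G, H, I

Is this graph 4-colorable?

No

A, B, G, I, J are mutually adjacent (a clique of size 5), so at least 5 colors are needed.
So 4 colors are not enough.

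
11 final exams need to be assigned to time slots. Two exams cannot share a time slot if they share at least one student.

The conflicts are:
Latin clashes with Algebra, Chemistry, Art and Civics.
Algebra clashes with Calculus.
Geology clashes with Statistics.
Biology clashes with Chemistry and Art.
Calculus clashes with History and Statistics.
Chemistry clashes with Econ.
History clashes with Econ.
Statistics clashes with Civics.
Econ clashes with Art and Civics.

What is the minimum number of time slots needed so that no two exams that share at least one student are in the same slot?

3

The cycle Statistics-Civics-Econ-History-Calculus-Statistics has odd length 5, so it cannot be 2-colored; at least 3 time slots are needed.
3 time slots suffice: time slot 1 → {Latin, Biology, Statistics, Econ}; time slot 2 → {Geology, Calculus, Chemistry, Art, Civics}; time slot 3 → {Algebra, History}. Every pair that conflicts lands in different time slots.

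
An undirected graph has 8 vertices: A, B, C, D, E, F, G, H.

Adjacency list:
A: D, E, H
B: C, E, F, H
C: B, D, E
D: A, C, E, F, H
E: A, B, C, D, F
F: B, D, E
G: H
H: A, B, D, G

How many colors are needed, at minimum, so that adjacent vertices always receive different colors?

D, E, F form a triangle, so at least 3 colors are needed.
3 colors suffice: A=3, B=1, C=3, D=1, E=2, F=3, G=1, H=2. Every edge joins two different colors.

3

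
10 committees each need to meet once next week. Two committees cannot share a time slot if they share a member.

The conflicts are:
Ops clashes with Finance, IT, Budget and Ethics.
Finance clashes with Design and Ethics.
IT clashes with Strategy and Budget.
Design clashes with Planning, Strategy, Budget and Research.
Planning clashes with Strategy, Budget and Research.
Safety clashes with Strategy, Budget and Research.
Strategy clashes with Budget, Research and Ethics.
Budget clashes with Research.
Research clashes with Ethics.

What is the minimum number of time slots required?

Design, Planning, Strategy, Budget, Research pairwise conflict, so at least 5 time slots are needed.
5 time slots suffice: Ops=1, Finance=3, IT=3, Design=4, Planning=5, Safety=4, Strategy=1, Budget=2, Research=3, Ethics=2. No two conflicting committees share a time slot.

5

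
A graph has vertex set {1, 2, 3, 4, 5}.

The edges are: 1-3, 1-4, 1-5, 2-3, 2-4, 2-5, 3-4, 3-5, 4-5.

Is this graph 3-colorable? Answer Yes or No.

2, 3, 4, 5 form a clique, so at least 4 colors are needed.
So 3 colors are not enough.

No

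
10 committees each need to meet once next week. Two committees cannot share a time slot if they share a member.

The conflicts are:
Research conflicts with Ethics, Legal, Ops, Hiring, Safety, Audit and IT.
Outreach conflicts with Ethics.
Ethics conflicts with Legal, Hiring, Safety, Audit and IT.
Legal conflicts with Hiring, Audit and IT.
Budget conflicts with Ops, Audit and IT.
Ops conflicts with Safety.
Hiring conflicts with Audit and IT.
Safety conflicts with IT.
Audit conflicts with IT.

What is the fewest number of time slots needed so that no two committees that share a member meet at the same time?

Research, Ethics, Legal, Hiring, Audit, IT pairwise conflict, so at least 6 time slots are needed.
6 time slots suffice: time slot 1 → {Research, Outreach, Budget}; time slot 2 → {Ethics, Ops}; time slot 3 → {IT}; time slot 4 → {Safety, Audit}; time slot 5 → {Legal}; time slot 6 → {Hiring}. Each listed conflict is separated.

6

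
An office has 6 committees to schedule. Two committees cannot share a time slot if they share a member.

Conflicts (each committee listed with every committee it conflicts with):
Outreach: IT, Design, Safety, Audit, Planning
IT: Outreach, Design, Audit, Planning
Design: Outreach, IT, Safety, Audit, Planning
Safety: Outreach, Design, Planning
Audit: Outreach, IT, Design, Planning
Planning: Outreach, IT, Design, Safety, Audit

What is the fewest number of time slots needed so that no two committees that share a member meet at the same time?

5

Outreach, IT, Design, Audit, Planning are mutually in conflict, so at least 5 time slots are needed.
5 time slots suffice: time slot 1 → {Design}; time slot 2 → {Outreach}; time slot 3 → {Planning}; time slot 4 → {IT, Safety}; time slot 5 → {Audit}. Each listed conflict is separated.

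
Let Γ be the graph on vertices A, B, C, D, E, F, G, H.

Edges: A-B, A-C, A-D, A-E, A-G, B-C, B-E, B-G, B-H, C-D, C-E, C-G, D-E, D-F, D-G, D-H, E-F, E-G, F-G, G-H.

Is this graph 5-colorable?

Yes

The chromatic number is 5. A, B, C, E, G are pairwise adjacent (a clique of size 5), so at least 5 colors are needed.
5 colors suffice: A=5, B=2, C=4, D=2, E=3, F=4, G=1, H=3.
That is already a proper 5-coloring.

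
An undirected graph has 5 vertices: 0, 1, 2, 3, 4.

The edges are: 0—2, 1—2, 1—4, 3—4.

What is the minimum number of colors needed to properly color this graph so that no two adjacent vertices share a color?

3 and 4 are adjacent, so at least 2 colors are needed.
2 colors suffice: 0=b, 1=b, 2=a, 3=b, 4=a. Each edge has distinct colors on its endpoints.

2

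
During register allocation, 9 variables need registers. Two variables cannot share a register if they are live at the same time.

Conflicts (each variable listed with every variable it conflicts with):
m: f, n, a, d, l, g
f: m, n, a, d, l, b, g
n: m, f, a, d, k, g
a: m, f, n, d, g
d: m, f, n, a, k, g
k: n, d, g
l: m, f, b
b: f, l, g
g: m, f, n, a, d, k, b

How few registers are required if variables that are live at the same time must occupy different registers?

m, f, n, a, d, g pairwise conflict, so at least 6 registers are needed.
6 registers suffice: m=3, f=2, n=4, a=6, d=5, k=2, l=1, b=3, g=1. Each listed conflict is separated.

6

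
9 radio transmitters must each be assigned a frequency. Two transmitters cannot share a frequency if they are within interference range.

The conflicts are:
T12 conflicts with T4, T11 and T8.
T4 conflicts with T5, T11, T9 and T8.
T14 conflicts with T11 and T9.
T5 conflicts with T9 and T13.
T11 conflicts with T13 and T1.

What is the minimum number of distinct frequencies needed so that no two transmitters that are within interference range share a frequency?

T12, T4, T11 pairwise conflict, so at least 3 frequencies are needed.
3 frequencies suffice: T12=3, T4=2, T14=2, T5=3, T11=1, T9=1, T8=1, T13=2, T1=2. No two conflicting transmitters share a frequency.

3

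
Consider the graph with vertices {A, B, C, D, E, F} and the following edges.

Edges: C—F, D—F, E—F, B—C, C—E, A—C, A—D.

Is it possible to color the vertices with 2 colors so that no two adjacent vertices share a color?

No

C, E, F are mutually adjacent, so at least 3 colors are needed.
So 2 colors are not enough.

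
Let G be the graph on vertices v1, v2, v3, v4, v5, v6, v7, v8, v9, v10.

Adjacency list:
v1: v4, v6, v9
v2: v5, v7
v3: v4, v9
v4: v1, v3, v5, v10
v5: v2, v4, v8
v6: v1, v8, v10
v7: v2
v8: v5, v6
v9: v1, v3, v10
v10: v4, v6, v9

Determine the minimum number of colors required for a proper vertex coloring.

3

The cycle v1-v4-v5-v8-v6-v1 has odd length 5, so it cannot be 2-colored; at least 3 colors are needed.
3 colors suffice: v1=2, v2=1, v3=2, v4=1, v5=2, v6=1, v7=2, v8=3, v9=1, v10=2. Every edge joins two different colors.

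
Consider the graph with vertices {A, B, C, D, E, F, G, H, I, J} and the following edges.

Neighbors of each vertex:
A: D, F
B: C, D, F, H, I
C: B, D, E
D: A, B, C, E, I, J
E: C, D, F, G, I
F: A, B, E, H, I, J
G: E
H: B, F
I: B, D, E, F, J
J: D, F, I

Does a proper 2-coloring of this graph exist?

C, D, E are pairwise adjacent, so at least 3 colors are needed.
So 2 colors are not enough.

No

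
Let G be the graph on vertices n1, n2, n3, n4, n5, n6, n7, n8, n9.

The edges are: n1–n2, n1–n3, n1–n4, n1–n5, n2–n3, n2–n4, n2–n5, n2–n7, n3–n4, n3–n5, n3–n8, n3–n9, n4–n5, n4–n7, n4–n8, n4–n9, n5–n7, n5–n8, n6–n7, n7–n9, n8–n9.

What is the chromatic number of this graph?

n1, n2, n3, n4, n5 are mutually adjacent (a clique of size 5), so at least 5 colors are needed.
5 colors suffice: color 1 → {n4, n6}; color 2 → {n5, n9}; color 3 → {n3, n7}; color 4 → {n2, n8}; color 5 → {n1}. Each edge has distinct colors on its endpoints.

5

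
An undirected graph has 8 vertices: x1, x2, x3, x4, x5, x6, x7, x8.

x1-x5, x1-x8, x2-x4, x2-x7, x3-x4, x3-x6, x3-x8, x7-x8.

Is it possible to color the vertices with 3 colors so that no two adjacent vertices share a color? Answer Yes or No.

Yes

The chromatic number is 3. The cycle x4-x2-x7-x8-x3-x4 has odd length 5, so it cannot be 2-colored; at least 3 colors are needed.
3 colors suffice: color red → {x1, x3, x7}; color blue → {x2, x5, x6, x8}; color green → {x4}.
That is already a proper 3-coloring.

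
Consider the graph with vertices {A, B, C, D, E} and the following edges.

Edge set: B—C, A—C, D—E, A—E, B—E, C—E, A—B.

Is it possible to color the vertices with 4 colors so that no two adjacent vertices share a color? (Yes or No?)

Yes

The chromatic number is 4. A, B, C, E are mutually adjacent (a clique of size 4), so at least 4 colors are needed.
A valid assignment using 4 colors: A=blue, B=yellow, C=green, D=blue, E=red.
That is already a proper 4-coloring.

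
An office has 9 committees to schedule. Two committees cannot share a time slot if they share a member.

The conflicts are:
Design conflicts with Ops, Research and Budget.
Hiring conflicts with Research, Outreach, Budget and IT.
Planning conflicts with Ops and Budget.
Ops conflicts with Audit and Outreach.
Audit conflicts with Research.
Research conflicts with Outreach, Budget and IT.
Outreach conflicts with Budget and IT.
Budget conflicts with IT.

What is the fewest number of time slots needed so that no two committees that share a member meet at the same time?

5

Hiring, Research, Outreach, Budget, IT are mutually in conflict, so at least 5 time slots are needed.
5 time slots suffice: time slot 1 → {Ops, Research}; time slot 2 → {Audit, Budget}; time slot 3 → {Design, Planning, Outreach}; time slot 4 → {Hiring}; time slot 5 → {IT}. Every pair that conflicts lands in different time slots.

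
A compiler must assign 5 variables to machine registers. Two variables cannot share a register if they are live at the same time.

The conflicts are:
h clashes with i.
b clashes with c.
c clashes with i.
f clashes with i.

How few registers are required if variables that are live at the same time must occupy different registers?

2

c and i conflict, so at least 2 registers are needed.
A valid assignment using 2 registers: h=2, b=1, c=2, f=2, i=1. Every pair that conflicts lands in different registers.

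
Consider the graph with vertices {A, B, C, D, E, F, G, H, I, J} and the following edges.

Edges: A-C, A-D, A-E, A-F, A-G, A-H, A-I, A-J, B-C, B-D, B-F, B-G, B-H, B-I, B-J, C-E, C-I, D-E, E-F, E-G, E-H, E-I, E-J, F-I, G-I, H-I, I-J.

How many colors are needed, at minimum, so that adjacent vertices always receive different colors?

A, E, H, I form a clique, so at least 4 colors are needed.
4 colors suffice: color red → {A, B}; color blue → {E}; color green → {D, I}; color yellow → {C, F, G, H, J}. Each edge has distinct colors on its endpoints.

4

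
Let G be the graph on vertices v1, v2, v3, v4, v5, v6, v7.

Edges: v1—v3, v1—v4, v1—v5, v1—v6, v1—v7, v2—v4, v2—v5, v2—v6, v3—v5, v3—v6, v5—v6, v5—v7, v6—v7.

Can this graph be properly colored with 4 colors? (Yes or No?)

The chromatic number is 4. v1, v3, v5, v6 form a clique, so at least 4 colors are needed.
A valid assignment using 4 colors: v1=1, v2=1, v3=4, v4=2, v5=2, v6=3, v7=4.
That is already a proper 4-coloring.

Yes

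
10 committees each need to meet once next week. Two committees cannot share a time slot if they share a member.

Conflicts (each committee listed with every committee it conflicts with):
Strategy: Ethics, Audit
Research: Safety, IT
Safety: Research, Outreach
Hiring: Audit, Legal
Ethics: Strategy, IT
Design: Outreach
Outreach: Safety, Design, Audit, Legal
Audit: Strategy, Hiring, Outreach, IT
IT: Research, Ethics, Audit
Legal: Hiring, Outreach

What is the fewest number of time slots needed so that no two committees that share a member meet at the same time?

3

The cycle Safety-Outreach-Audit-IT-Research-Safety has odd length 5, so it cannot be 2-colored; at least 3 time slots are needed.
A valid assignment using 3 time slots: Strategy=2, Research=3, Safety=1, Hiring=2, Ethics=1, Design=1, Outreach=2, Audit=1, IT=2, Legal=1. No two conflicting committees share a time slot.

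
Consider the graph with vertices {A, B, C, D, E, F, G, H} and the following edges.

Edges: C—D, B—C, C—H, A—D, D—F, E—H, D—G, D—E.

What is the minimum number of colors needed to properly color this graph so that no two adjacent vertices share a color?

D and G are adjacent, so at least 2 colors are needed.
One proper 2-coloring: A=blue, B=red, C=blue, D=red, E=blue, F=blue, G=blue, H=red. No two adjacent vertices share a color.

2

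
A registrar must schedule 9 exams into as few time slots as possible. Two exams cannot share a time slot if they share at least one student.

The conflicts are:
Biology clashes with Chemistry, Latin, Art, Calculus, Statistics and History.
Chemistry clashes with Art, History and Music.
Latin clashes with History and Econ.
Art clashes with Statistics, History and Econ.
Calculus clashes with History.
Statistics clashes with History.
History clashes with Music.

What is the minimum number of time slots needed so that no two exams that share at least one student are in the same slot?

4

Biology, Art, Statistics, History pairwise conflict, so at least 4 time slots are needed.
4 time slots suffice: time slot 1 → {History, Econ}; time slot 2 → {Biology, Music}; time slot 3 → {Latin, Art, Calculus}; time slot 4 → {Chemistry, Statistics}. Every pair that conflicts lands in different time slots.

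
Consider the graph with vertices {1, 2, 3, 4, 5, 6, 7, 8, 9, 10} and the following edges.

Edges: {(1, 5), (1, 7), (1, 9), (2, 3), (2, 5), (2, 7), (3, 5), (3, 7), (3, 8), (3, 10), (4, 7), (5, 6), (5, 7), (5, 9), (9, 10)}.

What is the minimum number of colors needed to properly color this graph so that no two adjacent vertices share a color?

2, 3, 5, 7 are pairwise adjacent (a clique of size 4), so at least 4 colors are needed.
4 colors suffice: 1=b, 2=d, 3=b, 4=a, 5=a, 6=b, 7=c, 8=a, 9=c, 10=a. Every edge joins two different colors.

4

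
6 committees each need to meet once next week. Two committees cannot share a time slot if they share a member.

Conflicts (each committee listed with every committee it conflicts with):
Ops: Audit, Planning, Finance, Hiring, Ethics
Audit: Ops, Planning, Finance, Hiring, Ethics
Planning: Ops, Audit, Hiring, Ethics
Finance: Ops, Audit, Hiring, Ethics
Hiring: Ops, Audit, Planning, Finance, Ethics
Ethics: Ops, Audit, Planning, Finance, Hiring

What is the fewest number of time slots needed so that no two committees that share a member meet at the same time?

Ops, Audit, Finance, Hiring, Ethics all conflict with each other, so at least 5 time slots are needed.
5 time slots suffice: time slot 1 → {Ethics}; time slot 2 → {Hiring}; time slot 3 → {Ops}; time slot 4 → {Audit}; time slot 5 → {Planning, Finance}. Each listed conflict is separated.

5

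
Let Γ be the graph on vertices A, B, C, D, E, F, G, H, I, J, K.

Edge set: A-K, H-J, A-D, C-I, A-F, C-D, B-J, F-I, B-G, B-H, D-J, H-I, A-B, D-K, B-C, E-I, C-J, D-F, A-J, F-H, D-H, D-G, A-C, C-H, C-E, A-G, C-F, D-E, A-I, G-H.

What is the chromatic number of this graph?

A, B, C, J form a clique, so at least 4 colors are needed.
4 colors suffice: color 1 → {C, G, K}; color 2 → {A, E, H}; color 3 → {B, D, I}; color 4 → {F, J}. No two adjacent vertices share a color.

4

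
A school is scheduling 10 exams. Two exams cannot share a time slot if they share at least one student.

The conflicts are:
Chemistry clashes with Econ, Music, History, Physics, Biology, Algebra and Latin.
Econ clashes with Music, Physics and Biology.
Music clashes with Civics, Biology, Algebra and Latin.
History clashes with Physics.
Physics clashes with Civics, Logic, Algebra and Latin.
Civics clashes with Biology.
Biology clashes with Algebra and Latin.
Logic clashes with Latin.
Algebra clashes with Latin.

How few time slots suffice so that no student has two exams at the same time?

5

Chemistry, Music, Biology, Algebra, Latin pairwise conflict, so at least 5 time slots are needed.
A valid assignment using 5 time slots: Chemistry=2, Econ=3, Music=4, History=3, Physics=1, Civics=2, Biology=1, Logic=2, Algebra=5, Latin=3. Every pair that conflicts lands in different time slots.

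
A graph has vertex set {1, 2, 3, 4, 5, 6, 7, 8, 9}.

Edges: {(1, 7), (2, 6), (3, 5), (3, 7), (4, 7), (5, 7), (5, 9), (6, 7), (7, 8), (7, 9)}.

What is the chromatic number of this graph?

3

5, 7, 9 form a triangle, so at least 3 colors are needed.
3 colors suffice: color red → {2, 7}; color blue → {1, 4, 5, 6, 8}; color green → {3, 9}. No two adjacent vertices share a color.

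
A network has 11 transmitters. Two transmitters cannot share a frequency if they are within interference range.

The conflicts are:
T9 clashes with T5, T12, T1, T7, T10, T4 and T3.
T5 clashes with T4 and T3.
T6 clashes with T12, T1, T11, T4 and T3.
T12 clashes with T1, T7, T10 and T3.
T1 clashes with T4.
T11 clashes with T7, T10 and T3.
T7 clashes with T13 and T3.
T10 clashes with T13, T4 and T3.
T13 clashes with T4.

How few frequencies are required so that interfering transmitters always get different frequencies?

4

T9, T12, T10, T3 pairwise conflict, so at least 4 frequencies are needed.
4 frequencies suffice: T9=1, T5=3, T6=1, T12=4, T1=3, T11=4, T7=3, T10=3, T13=1, T4=2, T3=2. No two conflicting transmitters share a frequency.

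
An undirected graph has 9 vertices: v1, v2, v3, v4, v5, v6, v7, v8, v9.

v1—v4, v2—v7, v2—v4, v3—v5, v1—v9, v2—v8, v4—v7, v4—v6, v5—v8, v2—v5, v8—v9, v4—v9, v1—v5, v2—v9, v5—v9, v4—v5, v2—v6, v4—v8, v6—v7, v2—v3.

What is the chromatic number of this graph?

5

v2, v4, v5, v8, v9 are mutually adjacent (a clique of size 5), so at least 5 colors are needed.
5 colors suffice: color red → {v1, v2}; color blue → {v3, v4}; color green → {v5, v7}; color yellow → {v6, v9}; color purple → {v8}. Every edge joins two different colors.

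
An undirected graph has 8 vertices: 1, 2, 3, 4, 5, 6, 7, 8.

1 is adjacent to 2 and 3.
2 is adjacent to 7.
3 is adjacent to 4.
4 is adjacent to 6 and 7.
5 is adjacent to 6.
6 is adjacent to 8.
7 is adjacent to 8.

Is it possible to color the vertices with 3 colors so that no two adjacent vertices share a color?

The chromatic number is 3. The cycle 2-7-4-3-1-2 has odd length 5, so it cannot be 2-colored; at least 3 colors are needed.
One proper 3-coloring: 1=c, 2=a, 3=b, 4=a, 5=a, 6=b, 7=b, 8=a.
That is already a proper 3-coloring.

Yes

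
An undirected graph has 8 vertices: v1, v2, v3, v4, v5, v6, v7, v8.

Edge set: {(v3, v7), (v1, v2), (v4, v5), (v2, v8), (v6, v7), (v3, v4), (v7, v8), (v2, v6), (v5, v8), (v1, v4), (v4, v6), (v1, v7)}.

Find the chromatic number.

3

The cycle v4-v3-v7-v8-v5-v4 has odd length 5, so it cannot be 2-colored; at least 3 colors are needed.
3 colors suffice: color R → {v2, v4, v7}; color B → {v1, v3, v6, v8}; color G → {v5}. Every edge joins two different colors.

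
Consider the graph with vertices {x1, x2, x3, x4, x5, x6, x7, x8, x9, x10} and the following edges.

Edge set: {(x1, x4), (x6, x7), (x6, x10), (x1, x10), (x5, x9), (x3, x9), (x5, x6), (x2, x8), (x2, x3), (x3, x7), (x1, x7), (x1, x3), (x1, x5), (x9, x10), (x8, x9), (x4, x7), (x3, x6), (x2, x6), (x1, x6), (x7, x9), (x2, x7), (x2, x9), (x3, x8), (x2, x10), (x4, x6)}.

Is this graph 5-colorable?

Yes

The chromatic number is 4. x2, x3, x6, x7 are mutually adjacent (a clique of size 4), so at least 4 colors are needed.
4 colors suffice: color red → {x6, x9}; color blue → {x1, x2}; color green → {x3, x4, x5, x10}; color yellow → {x7, x8}.
Since 5 ≥ 4, a proper 5-coloring certainly exists.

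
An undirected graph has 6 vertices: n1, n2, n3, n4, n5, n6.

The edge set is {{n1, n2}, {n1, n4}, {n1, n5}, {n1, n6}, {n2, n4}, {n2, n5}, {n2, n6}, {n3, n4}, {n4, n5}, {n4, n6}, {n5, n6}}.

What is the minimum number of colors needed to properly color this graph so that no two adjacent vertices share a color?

5

n1, n2, n4, n5, n6 are pairwise adjacent (a clique of size 5), so at least 5 colors are needed.
One proper 5-coloring: n1=3, n2=2, n3=2, n4=1, n5=5, n6=4. Every edge joins two different colors.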